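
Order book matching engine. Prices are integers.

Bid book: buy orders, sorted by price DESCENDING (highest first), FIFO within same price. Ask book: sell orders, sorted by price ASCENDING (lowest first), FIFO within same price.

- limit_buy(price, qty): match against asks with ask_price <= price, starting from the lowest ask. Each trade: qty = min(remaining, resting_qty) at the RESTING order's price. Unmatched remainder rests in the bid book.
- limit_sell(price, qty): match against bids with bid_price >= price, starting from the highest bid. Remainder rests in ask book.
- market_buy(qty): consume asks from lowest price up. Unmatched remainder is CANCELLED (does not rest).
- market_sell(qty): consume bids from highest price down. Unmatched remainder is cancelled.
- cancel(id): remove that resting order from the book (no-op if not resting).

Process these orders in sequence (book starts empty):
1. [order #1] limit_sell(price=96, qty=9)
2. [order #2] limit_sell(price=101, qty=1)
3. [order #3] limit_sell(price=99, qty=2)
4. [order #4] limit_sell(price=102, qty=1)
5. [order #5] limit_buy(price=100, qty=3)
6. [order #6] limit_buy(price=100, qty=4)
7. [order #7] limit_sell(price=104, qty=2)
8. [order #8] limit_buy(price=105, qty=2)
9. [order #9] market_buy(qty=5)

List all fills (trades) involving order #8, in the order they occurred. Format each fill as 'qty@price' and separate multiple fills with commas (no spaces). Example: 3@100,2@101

Answer: 2@96

Derivation:
After op 1 [order #1] limit_sell(price=96, qty=9): fills=none; bids=[-] asks=[#1:9@96]
After op 2 [order #2] limit_sell(price=101, qty=1): fills=none; bids=[-] asks=[#1:9@96 #2:1@101]
After op 3 [order #3] limit_sell(price=99, qty=2): fills=none; bids=[-] asks=[#1:9@96 #3:2@99 #2:1@101]
After op 4 [order #4] limit_sell(price=102, qty=1): fills=none; bids=[-] asks=[#1:9@96 #3:2@99 #2:1@101 #4:1@102]
After op 5 [order #5] limit_buy(price=100, qty=3): fills=#5x#1:3@96; bids=[-] asks=[#1:6@96 #3:2@99 #2:1@101 #4:1@102]
After op 6 [order #6] limit_buy(price=100, qty=4): fills=#6x#1:4@96; bids=[-] asks=[#1:2@96 #3:2@99 #2:1@101 #4:1@102]
After op 7 [order #7] limit_sell(price=104, qty=2): fills=none; bids=[-] asks=[#1:2@96 #3:2@99 #2:1@101 #4:1@102 #7:2@104]
After op 8 [order #8] limit_buy(price=105, qty=2): fills=#8x#1:2@96; bids=[-] asks=[#3:2@99 #2:1@101 #4:1@102 #7:2@104]
After op 9 [order #9] market_buy(qty=5): fills=#9x#3:2@99 #9x#2:1@101 #9x#4:1@102 #9x#7:1@104; bids=[-] asks=[#7:1@104]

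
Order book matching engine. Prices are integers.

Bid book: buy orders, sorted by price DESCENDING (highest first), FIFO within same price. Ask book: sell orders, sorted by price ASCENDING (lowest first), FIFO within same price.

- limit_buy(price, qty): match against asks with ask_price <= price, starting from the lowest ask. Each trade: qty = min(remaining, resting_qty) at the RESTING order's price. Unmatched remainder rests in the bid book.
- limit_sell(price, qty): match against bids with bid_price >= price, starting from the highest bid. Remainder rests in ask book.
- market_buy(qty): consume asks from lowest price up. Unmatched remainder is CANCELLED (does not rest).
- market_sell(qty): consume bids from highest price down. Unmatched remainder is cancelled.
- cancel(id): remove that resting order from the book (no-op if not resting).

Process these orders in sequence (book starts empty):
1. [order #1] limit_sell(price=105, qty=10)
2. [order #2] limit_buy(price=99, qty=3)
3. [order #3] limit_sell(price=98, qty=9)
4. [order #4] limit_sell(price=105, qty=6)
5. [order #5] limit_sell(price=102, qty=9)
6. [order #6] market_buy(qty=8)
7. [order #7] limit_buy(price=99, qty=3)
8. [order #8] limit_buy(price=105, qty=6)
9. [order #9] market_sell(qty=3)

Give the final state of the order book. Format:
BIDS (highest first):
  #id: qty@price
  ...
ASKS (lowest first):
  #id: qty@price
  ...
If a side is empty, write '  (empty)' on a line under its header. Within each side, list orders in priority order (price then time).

After op 1 [order #1] limit_sell(price=105, qty=10): fills=none; bids=[-] asks=[#1:10@105]
After op 2 [order #2] limit_buy(price=99, qty=3): fills=none; bids=[#2:3@99] asks=[#1:10@105]
After op 3 [order #3] limit_sell(price=98, qty=9): fills=#2x#3:3@99; bids=[-] asks=[#3:6@98 #1:10@105]
After op 4 [order #4] limit_sell(price=105, qty=6): fills=none; bids=[-] asks=[#3:6@98 #1:10@105 #4:6@105]
After op 5 [order #5] limit_sell(price=102, qty=9): fills=none; bids=[-] asks=[#3:6@98 #5:9@102 #1:10@105 #4:6@105]
After op 6 [order #6] market_buy(qty=8): fills=#6x#3:6@98 #6x#5:2@102; bids=[-] asks=[#5:7@102 #1:10@105 #4:6@105]
After op 7 [order #7] limit_buy(price=99, qty=3): fills=none; bids=[#7:3@99] asks=[#5:7@102 #1:10@105 #4:6@105]
After op 8 [order #8] limit_buy(price=105, qty=6): fills=#8x#5:6@102; bids=[#7:3@99] asks=[#5:1@102 #1:10@105 #4:6@105]
After op 9 [order #9] market_sell(qty=3): fills=#7x#9:3@99; bids=[-] asks=[#5:1@102 #1:10@105 #4:6@105]

Answer: BIDS (highest first):
  (empty)
ASKS (lowest first):
  #5: 1@102
  #1: 10@105
  #4: 6@105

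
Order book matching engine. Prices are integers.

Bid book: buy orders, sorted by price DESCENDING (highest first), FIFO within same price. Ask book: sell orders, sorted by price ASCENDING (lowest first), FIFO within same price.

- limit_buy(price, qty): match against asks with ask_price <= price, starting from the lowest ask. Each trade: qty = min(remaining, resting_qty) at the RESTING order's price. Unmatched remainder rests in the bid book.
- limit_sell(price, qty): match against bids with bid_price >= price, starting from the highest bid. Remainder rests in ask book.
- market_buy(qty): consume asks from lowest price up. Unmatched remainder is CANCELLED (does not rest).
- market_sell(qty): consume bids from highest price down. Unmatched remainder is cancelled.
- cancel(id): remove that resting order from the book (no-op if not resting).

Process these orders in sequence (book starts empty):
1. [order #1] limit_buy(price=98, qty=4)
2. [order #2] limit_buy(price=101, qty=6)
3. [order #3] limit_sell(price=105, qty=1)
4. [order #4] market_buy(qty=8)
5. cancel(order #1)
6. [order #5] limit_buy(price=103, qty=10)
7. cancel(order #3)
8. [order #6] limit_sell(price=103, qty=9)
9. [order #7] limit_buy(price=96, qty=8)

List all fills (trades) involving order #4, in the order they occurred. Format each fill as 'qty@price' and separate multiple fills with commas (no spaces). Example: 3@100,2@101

After op 1 [order #1] limit_buy(price=98, qty=4): fills=none; bids=[#1:4@98] asks=[-]
After op 2 [order #2] limit_buy(price=101, qty=6): fills=none; bids=[#2:6@101 #1:4@98] asks=[-]
After op 3 [order #3] limit_sell(price=105, qty=1): fills=none; bids=[#2:6@101 #1:4@98] asks=[#3:1@105]
After op 4 [order #4] market_buy(qty=8): fills=#4x#3:1@105; bids=[#2:6@101 #1:4@98] asks=[-]
After op 5 cancel(order #1): fills=none; bids=[#2:6@101] asks=[-]
After op 6 [order #5] limit_buy(price=103, qty=10): fills=none; bids=[#5:10@103 #2:6@101] asks=[-]
After op 7 cancel(order #3): fills=none; bids=[#5:10@103 #2:6@101] asks=[-]
After op 8 [order #6] limit_sell(price=103, qty=9): fills=#5x#6:9@103; bids=[#5:1@103 #2:6@101] asks=[-]
After op 9 [order #7] limit_buy(price=96, qty=8): fills=none; bids=[#5:1@103 #2:6@101 #7:8@96] asks=[-]

Answer: 1@105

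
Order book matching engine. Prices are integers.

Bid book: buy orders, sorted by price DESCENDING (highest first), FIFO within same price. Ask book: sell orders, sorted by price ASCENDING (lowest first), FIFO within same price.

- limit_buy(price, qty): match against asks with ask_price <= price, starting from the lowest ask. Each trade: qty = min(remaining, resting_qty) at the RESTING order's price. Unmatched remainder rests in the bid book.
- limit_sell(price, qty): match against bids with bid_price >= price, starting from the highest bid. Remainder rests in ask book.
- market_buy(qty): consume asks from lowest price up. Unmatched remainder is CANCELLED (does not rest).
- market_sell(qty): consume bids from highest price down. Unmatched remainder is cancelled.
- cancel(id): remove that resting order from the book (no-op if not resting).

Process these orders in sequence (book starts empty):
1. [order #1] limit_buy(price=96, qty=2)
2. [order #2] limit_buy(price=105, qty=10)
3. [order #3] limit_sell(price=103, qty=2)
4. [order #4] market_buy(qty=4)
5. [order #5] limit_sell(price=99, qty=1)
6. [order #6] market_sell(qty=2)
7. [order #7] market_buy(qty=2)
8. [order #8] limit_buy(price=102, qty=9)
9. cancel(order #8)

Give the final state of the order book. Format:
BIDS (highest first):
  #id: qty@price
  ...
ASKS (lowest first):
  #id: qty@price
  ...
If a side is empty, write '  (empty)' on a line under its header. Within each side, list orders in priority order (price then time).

After op 1 [order #1] limit_buy(price=96, qty=2): fills=none; bids=[#1:2@96] asks=[-]
After op 2 [order #2] limit_buy(price=105, qty=10): fills=none; bids=[#2:10@105 #1:2@96] asks=[-]
After op 3 [order #3] limit_sell(price=103, qty=2): fills=#2x#3:2@105; bids=[#2:8@105 #1:2@96] asks=[-]
After op 4 [order #4] market_buy(qty=4): fills=none; bids=[#2:8@105 #1:2@96] asks=[-]
After op 5 [order #5] limit_sell(price=99, qty=1): fills=#2x#5:1@105; bids=[#2:7@105 #1:2@96] asks=[-]
After op 6 [order #6] market_sell(qty=2): fills=#2x#6:2@105; bids=[#2:5@105 #1:2@96] asks=[-]
After op 7 [order #7] market_buy(qty=2): fills=none; bids=[#2:5@105 #1:2@96] asks=[-]
After op 8 [order #8] limit_buy(price=102, qty=9): fills=none; bids=[#2:5@105 #8:9@102 #1:2@96] asks=[-]
After op 9 cancel(order #8): fills=none; bids=[#2:5@105 #1:2@96] asks=[-]

Answer: BIDS (highest first):
  #2: 5@105
  #1: 2@96
ASKS (lowest first):
  (empty)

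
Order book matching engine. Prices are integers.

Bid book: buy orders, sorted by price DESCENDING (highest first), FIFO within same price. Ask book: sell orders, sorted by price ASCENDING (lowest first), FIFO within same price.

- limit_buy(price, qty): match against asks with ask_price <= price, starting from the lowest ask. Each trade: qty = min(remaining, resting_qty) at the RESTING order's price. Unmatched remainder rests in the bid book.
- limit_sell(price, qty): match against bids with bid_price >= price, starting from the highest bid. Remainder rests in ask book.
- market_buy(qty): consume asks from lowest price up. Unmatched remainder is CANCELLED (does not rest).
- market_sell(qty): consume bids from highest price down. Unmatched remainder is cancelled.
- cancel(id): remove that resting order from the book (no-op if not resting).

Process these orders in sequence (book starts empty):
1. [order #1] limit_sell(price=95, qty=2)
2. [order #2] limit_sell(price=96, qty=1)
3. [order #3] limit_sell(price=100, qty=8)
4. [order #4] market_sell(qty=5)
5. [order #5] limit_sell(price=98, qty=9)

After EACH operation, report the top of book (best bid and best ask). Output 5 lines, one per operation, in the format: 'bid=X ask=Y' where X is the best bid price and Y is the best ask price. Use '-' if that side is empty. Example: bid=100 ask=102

Answer: bid=- ask=95
bid=- ask=95
bid=- ask=95
bid=- ask=95
bid=- ask=95

Derivation:
After op 1 [order #1] limit_sell(price=95, qty=2): fills=none; bids=[-] asks=[#1:2@95]
After op 2 [order #2] limit_sell(price=96, qty=1): fills=none; bids=[-] asks=[#1:2@95 #2:1@96]
After op 3 [order #3] limit_sell(price=100, qty=8): fills=none; bids=[-] asks=[#1:2@95 #2:1@96 #3:8@100]
After op 4 [order #4] market_sell(qty=5): fills=none; bids=[-] asks=[#1:2@95 #2:1@96 #3:8@100]
After op 5 [order #5] limit_sell(price=98, qty=9): fills=none; bids=[-] asks=[#1:2@95 #2:1@96 #5:9@98 #3:8@100]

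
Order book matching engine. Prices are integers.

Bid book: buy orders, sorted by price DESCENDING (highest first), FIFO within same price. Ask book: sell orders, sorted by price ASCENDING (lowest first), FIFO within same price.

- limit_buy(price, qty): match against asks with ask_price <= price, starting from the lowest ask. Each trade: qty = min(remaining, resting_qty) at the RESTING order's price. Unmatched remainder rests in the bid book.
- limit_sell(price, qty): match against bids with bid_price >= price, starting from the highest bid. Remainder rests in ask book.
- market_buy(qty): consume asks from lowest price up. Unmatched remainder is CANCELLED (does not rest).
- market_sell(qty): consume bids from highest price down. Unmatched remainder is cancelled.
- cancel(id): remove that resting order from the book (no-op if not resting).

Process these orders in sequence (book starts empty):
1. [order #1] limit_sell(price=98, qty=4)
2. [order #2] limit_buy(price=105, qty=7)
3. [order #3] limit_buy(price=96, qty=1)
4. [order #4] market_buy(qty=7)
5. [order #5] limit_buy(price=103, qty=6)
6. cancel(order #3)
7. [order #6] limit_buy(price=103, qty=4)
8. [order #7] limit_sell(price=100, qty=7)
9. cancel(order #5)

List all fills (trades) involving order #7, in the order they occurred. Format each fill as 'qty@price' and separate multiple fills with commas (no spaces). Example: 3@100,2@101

Answer: 3@105,4@103

Derivation:
After op 1 [order #1] limit_sell(price=98, qty=4): fills=none; bids=[-] asks=[#1:4@98]
After op 2 [order #2] limit_buy(price=105, qty=7): fills=#2x#1:4@98; bids=[#2:3@105] asks=[-]
After op 3 [order #3] limit_buy(price=96, qty=1): fills=none; bids=[#2:3@105 #3:1@96] asks=[-]
After op 4 [order #4] market_buy(qty=7): fills=none; bids=[#2:3@105 #3:1@96] asks=[-]
After op 5 [order #5] limit_buy(price=103, qty=6): fills=none; bids=[#2:3@105 #5:6@103 #3:1@96] asks=[-]
After op 6 cancel(order #3): fills=none; bids=[#2:3@105 #5:6@103] asks=[-]
After op 7 [order #6] limit_buy(price=103, qty=4): fills=none; bids=[#2:3@105 #5:6@103 #6:4@103] asks=[-]
After op 8 [order #7] limit_sell(price=100, qty=7): fills=#2x#7:3@105 #5x#7:4@103; bids=[#5:2@103 #6:4@103] asks=[-]
After op 9 cancel(order #5): fills=none; bids=[#6:4@103] asks=[-]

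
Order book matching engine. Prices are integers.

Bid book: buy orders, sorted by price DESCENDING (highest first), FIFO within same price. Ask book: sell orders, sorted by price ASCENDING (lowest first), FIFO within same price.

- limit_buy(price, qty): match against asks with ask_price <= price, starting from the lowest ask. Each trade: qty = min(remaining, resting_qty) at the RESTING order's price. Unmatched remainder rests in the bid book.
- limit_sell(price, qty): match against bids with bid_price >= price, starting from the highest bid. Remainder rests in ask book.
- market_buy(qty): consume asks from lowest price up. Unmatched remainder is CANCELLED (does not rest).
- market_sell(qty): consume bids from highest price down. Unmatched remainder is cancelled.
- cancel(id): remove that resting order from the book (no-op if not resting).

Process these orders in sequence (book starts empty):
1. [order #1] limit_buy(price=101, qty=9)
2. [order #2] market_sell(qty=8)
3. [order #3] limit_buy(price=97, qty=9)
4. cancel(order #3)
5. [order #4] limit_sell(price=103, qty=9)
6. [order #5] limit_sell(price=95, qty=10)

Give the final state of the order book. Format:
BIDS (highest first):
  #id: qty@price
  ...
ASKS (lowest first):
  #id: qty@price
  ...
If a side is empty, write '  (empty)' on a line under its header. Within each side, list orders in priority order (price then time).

After op 1 [order #1] limit_buy(price=101, qty=9): fills=none; bids=[#1:9@101] asks=[-]
After op 2 [order #2] market_sell(qty=8): fills=#1x#2:8@101; bids=[#1:1@101] asks=[-]
After op 3 [order #3] limit_buy(price=97, qty=9): fills=none; bids=[#1:1@101 #3:9@97] asks=[-]
After op 4 cancel(order #3): fills=none; bids=[#1:1@101] asks=[-]
After op 5 [order #4] limit_sell(price=103, qty=9): fills=none; bids=[#1:1@101] asks=[#4:9@103]
After op 6 [order #5] limit_sell(price=95, qty=10): fills=#1x#5:1@101; bids=[-] asks=[#5:9@95 #4:9@103]

Answer: BIDS (highest first):
  (empty)
ASKS (lowest first):
  #5: 9@95
  #4: 9@103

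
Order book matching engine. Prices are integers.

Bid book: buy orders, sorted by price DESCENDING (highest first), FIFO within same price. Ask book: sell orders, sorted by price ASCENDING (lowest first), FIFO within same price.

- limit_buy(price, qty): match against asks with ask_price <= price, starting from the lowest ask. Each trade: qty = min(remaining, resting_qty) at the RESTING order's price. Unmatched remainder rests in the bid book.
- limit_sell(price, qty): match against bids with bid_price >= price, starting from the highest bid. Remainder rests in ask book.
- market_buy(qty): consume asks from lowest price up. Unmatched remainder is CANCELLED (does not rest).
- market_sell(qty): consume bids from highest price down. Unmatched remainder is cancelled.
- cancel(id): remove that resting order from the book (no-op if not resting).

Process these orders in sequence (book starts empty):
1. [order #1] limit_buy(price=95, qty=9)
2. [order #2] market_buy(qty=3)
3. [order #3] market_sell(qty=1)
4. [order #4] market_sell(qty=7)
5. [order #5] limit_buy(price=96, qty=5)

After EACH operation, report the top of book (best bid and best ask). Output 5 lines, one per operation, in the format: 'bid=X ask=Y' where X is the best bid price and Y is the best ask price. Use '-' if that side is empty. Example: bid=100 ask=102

Answer: bid=95 ask=-
bid=95 ask=-
bid=95 ask=-
bid=95 ask=-
bid=96 ask=-

Derivation:
After op 1 [order #1] limit_buy(price=95, qty=9): fills=none; bids=[#1:9@95] asks=[-]
After op 2 [order #2] market_buy(qty=3): fills=none; bids=[#1:9@95] asks=[-]
After op 3 [order #3] market_sell(qty=1): fills=#1x#3:1@95; bids=[#1:8@95] asks=[-]
After op 4 [order #4] market_sell(qty=7): fills=#1x#4:7@95; bids=[#1:1@95] asks=[-]
After op 5 [order #5] limit_buy(price=96, qty=5): fills=none; bids=[#5:5@96 #1:1@95] asks=[-]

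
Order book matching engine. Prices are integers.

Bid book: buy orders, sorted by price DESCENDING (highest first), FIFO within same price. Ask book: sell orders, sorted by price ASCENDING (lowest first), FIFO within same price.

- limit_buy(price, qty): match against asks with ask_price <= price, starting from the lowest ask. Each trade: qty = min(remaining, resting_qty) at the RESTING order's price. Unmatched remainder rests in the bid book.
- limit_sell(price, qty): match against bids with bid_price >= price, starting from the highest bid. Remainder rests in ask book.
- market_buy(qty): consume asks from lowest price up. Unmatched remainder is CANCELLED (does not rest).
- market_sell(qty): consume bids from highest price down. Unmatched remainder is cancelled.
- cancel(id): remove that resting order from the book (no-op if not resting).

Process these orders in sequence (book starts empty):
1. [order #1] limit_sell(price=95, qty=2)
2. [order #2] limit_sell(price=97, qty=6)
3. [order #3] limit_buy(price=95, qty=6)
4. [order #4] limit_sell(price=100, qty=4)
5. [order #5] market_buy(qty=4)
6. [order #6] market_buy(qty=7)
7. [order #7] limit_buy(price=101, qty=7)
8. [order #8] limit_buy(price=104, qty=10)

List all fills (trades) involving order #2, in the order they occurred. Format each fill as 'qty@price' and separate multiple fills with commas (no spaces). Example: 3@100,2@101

After op 1 [order #1] limit_sell(price=95, qty=2): fills=none; bids=[-] asks=[#1:2@95]
After op 2 [order #2] limit_sell(price=97, qty=6): fills=none; bids=[-] asks=[#1:2@95 #2:6@97]
After op 3 [order #3] limit_buy(price=95, qty=6): fills=#3x#1:2@95; bids=[#3:4@95] asks=[#2:6@97]
After op 4 [order #4] limit_sell(price=100, qty=4): fills=none; bids=[#3:4@95] asks=[#2:6@97 #4:4@100]
After op 5 [order #5] market_buy(qty=4): fills=#5x#2:4@97; bids=[#3:4@95] asks=[#2:2@97 #4:4@100]
After op 6 [order #6] market_buy(qty=7): fills=#6x#2:2@97 #6x#4:4@100; bids=[#3:4@95] asks=[-]
After op 7 [order #7] limit_buy(price=101, qty=7): fills=none; bids=[#7:7@101 #3:4@95] asks=[-]
After op 8 [order #8] limit_buy(price=104, qty=10): fills=none; bids=[#8:10@104 #7:7@101 #3:4@95] asks=[-]

Answer: 4@97,2@97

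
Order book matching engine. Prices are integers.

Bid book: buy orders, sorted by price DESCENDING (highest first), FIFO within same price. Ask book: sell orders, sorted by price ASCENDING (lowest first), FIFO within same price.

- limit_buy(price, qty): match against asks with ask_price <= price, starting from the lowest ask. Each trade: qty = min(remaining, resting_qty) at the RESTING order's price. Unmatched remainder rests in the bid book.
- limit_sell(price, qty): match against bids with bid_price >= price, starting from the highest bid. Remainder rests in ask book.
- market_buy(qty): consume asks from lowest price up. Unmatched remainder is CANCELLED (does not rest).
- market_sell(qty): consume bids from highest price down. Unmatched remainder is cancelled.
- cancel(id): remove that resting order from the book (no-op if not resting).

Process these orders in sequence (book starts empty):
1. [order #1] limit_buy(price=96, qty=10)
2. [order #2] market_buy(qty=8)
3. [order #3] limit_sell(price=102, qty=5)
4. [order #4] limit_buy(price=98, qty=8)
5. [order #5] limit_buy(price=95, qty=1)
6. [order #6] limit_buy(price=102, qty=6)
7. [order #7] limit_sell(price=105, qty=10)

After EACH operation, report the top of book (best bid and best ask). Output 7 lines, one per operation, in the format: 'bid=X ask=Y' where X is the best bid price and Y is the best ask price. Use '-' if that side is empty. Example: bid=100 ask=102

Answer: bid=96 ask=-
bid=96 ask=-
bid=96 ask=102
bid=98 ask=102
bid=98 ask=102
bid=102 ask=-
bid=102 ask=105

Derivation:
After op 1 [order #1] limit_buy(price=96, qty=10): fills=none; bids=[#1:10@96] asks=[-]
After op 2 [order #2] market_buy(qty=8): fills=none; bids=[#1:10@96] asks=[-]
After op 3 [order #3] limit_sell(price=102, qty=5): fills=none; bids=[#1:10@96] asks=[#3:5@102]
After op 4 [order #4] limit_buy(price=98, qty=8): fills=none; bids=[#4:8@98 #1:10@96] asks=[#3:5@102]
After op 5 [order #5] limit_buy(price=95, qty=1): fills=none; bids=[#4:8@98 #1:10@96 #5:1@95] asks=[#3:5@102]
After op 6 [order #6] limit_buy(price=102, qty=6): fills=#6x#3:5@102; bids=[#6:1@102 #4:8@98 #1:10@96 #5:1@95] asks=[-]
After op 7 [order #7] limit_sell(price=105, qty=10): fills=none; bids=[#6:1@102 #4:8@98 #1:10@96 #5:1@95] asks=[#7:10@105]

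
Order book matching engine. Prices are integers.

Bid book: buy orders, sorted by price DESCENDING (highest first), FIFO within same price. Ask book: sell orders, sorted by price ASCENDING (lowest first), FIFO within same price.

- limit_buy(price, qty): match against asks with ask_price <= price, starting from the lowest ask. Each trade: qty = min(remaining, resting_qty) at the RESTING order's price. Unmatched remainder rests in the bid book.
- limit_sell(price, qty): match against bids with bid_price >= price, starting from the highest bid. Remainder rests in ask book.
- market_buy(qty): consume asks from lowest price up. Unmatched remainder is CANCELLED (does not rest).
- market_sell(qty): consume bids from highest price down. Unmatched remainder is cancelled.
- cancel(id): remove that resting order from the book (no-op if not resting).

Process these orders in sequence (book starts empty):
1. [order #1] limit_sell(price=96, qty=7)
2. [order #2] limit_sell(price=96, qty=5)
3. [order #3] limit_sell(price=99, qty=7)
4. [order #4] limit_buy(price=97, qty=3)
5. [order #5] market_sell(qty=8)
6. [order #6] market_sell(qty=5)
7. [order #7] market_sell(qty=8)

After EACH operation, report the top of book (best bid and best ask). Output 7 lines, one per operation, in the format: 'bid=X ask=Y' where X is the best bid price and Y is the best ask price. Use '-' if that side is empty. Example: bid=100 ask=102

Answer: bid=- ask=96
bid=- ask=96
bid=- ask=96
bid=- ask=96
bid=- ask=96
bid=- ask=96
bid=- ask=96

Derivation:
After op 1 [order #1] limit_sell(price=96, qty=7): fills=none; bids=[-] asks=[#1:7@96]
After op 2 [order #2] limit_sell(price=96, qty=5): fills=none; bids=[-] asks=[#1:7@96 #2:5@96]
After op 3 [order #3] limit_sell(price=99, qty=7): fills=none; bids=[-] asks=[#1:7@96 #2:5@96 #3:7@99]
After op 4 [order #4] limit_buy(price=97, qty=3): fills=#4x#1:3@96; bids=[-] asks=[#1:4@96 #2:5@96 #3:7@99]
After op 5 [order #5] market_sell(qty=8): fills=none; bids=[-] asks=[#1:4@96 #2:5@96 #3:7@99]
After op 6 [order #6] market_sell(qty=5): fills=none; bids=[-] asks=[#1:4@96 #2:5@96 #3:7@99]
After op 7 [order #7] market_sell(qty=8): fills=none; bids=[-] asks=[#1:4@96 #2:5@96 #3:7@99]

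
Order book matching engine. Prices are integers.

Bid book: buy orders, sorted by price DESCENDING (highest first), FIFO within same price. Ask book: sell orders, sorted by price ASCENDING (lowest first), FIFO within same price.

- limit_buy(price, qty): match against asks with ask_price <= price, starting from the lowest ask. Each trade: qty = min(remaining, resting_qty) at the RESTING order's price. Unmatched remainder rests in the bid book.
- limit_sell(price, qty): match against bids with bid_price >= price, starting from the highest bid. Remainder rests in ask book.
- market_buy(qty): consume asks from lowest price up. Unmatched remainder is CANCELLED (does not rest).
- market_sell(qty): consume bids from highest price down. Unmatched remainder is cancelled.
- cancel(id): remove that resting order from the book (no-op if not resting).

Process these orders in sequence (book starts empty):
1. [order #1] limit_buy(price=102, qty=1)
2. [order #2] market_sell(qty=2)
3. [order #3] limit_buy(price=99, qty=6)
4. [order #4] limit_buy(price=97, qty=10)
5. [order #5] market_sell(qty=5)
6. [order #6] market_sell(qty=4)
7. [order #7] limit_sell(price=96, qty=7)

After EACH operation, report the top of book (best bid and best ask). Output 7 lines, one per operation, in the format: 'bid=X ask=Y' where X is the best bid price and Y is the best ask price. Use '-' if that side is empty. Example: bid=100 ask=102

After op 1 [order #1] limit_buy(price=102, qty=1): fills=none; bids=[#1:1@102] asks=[-]
After op 2 [order #2] market_sell(qty=2): fills=#1x#2:1@102; bids=[-] asks=[-]
After op 3 [order #3] limit_buy(price=99, qty=6): fills=none; bids=[#3:6@99] asks=[-]
After op 4 [order #4] limit_buy(price=97, qty=10): fills=none; bids=[#3:6@99 #4:10@97] asks=[-]
After op 5 [order #5] market_sell(qty=5): fills=#3x#5:5@99; bids=[#3:1@99 #4:10@97] asks=[-]
After op 6 [order #6] market_sell(qty=4): fills=#3x#6:1@99 #4x#6:3@97; bids=[#4:7@97] asks=[-]
After op 7 [order #7] limit_sell(price=96, qty=7): fills=#4x#7:7@97; bids=[-] asks=[-]

Answer: bid=102 ask=-
bid=- ask=-
bid=99 ask=-
bid=99 ask=-
bid=99 ask=-
bid=97 ask=-
bid=- ask=-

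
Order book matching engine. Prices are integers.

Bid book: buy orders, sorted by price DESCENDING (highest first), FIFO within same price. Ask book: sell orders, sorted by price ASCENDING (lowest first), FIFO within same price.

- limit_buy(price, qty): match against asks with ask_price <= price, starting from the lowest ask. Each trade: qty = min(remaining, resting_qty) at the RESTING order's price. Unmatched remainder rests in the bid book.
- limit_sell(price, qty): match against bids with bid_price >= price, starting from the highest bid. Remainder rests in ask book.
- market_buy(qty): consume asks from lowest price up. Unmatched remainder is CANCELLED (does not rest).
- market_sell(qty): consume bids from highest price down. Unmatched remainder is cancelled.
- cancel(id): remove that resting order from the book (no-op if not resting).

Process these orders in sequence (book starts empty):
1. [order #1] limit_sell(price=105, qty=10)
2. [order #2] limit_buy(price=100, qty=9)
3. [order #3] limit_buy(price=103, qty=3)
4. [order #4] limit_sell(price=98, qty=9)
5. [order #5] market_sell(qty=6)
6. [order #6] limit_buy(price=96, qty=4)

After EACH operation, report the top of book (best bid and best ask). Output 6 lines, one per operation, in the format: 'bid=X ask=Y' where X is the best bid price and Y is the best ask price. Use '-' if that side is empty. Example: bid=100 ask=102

Answer: bid=- ask=105
bid=100 ask=105
bid=103 ask=105
bid=100 ask=105
bid=- ask=105
bid=96 ask=105

Derivation:
After op 1 [order #1] limit_sell(price=105, qty=10): fills=none; bids=[-] asks=[#1:10@105]
After op 2 [order #2] limit_buy(price=100, qty=9): fills=none; bids=[#2:9@100] asks=[#1:10@105]
After op 3 [order #3] limit_buy(price=103, qty=3): fills=none; bids=[#3:3@103 #2:9@100] asks=[#1:10@105]
After op 4 [order #4] limit_sell(price=98, qty=9): fills=#3x#4:3@103 #2x#4:6@100; bids=[#2:3@100] asks=[#1:10@105]
After op 5 [order #5] market_sell(qty=6): fills=#2x#5:3@100; bids=[-] asks=[#1:10@105]
After op 6 [order #6] limit_buy(price=96, qty=4): fills=none; bids=[#6:4@96] asks=[#1:10@105]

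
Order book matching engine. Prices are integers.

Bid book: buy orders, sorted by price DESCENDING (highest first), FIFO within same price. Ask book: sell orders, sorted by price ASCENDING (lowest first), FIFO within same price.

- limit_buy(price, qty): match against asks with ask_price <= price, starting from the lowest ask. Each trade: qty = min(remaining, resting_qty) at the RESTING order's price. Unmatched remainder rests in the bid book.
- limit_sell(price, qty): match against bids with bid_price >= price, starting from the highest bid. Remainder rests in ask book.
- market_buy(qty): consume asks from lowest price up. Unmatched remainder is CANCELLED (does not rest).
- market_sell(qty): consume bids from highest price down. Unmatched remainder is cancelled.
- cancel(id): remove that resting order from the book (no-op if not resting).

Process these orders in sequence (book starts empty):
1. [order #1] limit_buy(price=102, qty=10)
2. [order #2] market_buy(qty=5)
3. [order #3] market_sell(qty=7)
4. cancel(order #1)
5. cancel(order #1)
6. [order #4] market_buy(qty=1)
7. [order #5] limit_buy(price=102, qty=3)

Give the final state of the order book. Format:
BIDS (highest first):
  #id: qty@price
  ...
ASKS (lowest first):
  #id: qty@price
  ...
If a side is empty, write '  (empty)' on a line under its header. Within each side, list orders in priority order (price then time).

After op 1 [order #1] limit_buy(price=102, qty=10): fills=none; bids=[#1:10@102] asks=[-]
After op 2 [order #2] market_buy(qty=5): fills=none; bids=[#1:10@102] asks=[-]
After op 3 [order #3] market_sell(qty=7): fills=#1x#3:7@102; bids=[#1:3@102] asks=[-]
After op 4 cancel(order #1): fills=none; bids=[-] asks=[-]
After op 5 cancel(order #1): fills=none; bids=[-] asks=[-]
After op 6 [order #4] market_buy(qty=1): fills=none; bids=[-] asks=[-]
After op 7 [order #5] limit_buy(price=102, qty=3): fills=none; bids=[#5:3@102] asks=[-]

Answer: BIDS (highest first):
  #5: 3@102
ASKS (lowest first):
  (empty)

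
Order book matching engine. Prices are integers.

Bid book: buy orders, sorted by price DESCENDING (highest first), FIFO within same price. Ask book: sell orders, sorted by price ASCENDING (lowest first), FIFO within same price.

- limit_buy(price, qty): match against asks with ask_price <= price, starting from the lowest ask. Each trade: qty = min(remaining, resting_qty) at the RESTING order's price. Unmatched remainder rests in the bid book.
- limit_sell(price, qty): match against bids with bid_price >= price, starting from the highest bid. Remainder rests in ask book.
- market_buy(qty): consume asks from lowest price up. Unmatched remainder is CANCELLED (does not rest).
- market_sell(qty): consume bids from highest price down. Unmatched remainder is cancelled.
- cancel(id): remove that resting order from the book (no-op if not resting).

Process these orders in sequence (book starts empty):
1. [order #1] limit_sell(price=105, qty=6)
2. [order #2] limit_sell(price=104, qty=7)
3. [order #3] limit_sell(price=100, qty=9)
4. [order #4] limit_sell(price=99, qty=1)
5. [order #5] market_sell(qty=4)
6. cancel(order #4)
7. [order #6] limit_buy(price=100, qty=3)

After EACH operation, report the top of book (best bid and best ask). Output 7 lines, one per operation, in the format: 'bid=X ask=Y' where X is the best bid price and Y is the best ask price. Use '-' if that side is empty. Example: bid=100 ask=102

After op 1 [order #1] limit_sell(price=105, qty=6): fills=none; bids=[-] asks=[#1:6@105]
After op 2 [order #2] limit_sell(price=104, qty=7): fills=none; bids=[-] asks=[#2:7@104 #1:6@105]
After op 3 [order #3] limit_sell(price=100, qty=9): fills=none; bids=[-] asks=[#3:9@100 #2:7@104 #1:6@105]
After op 4 [order #4] limit_sell(price=99, qty=1): fills=none; bids=[-] asks=[#4:1@99 #3:9@100 #2:7@104 #1:6@105]
After op 5 [order #5] market_sell(qty=4): fills=none; bids=[-] asks=[#4:1@99 #3:9@100 #2:7@104 #1:6@105]
After op 6 cancel(order #4): fills=none; bids=[-] asks=[#3:9@100 #2:7@104 #1:6@105]
After op 7 [order #6] limit_buy(price=100, qty=3): fills=#6x#3:3@100; bids=[-] asks=[#3:6@100 #2:7@104 #1:6@105]

Answer: bid=- ask=105
bid=- ask=104
bid=- ask=100
bid=- ask=99
bid=- ask=99
bid=- ask=100
bid=- ask=100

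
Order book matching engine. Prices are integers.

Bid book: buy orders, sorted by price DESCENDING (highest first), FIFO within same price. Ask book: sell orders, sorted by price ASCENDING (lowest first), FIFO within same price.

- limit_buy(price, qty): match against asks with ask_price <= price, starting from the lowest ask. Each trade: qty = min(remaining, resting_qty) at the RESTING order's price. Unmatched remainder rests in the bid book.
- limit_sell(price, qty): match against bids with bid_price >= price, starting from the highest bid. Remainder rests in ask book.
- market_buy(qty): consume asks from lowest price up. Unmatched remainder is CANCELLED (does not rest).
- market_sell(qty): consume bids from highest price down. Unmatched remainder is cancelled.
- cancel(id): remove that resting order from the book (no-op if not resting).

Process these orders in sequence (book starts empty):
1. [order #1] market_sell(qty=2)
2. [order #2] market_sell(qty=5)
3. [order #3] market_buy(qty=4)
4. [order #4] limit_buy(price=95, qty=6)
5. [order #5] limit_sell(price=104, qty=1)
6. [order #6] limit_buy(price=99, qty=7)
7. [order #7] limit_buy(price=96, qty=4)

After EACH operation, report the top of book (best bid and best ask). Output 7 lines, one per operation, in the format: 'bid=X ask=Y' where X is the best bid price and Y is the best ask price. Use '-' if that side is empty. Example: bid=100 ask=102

Answer: bid=- ask=-
bid=- ask=-
bid=- ask=-
bid=95 ask=-
bid=95 ask=104
bid=99 ask=104
bid=99 ask=104

Derivation:
After op 1 [order #1] market_sell(qty=2): fills=none; bids=[-] asks=[-]
After op 2 [order #2] market_sell(qty=5): fills=none; bids=[-] asks=[-]
After op 3 [order #3] market_buy(qty=4): fills=none; bids=[-] asks=[-]
After op 4 [order #4] limit_buy(price=95, qty=6): fills=none; bids=[#4:6@95] asks=[-]
After op 5 [order #5] limit_sell(price=104, qty=1): fills=none; bids=[#4:6@95] asks=[#5:1@104]
After op 6 [order #6] limit_buy(price=99, qty=7): fills=none; bids=[#6:7@99 #4:6@95] asks=[#5:1@104]
After op 7 [order #7] limit_buy(price=96, qty=4): fills=none; bids=[#6:7@99 #7:4@96 #4:6@95] asks=[#5:1@104]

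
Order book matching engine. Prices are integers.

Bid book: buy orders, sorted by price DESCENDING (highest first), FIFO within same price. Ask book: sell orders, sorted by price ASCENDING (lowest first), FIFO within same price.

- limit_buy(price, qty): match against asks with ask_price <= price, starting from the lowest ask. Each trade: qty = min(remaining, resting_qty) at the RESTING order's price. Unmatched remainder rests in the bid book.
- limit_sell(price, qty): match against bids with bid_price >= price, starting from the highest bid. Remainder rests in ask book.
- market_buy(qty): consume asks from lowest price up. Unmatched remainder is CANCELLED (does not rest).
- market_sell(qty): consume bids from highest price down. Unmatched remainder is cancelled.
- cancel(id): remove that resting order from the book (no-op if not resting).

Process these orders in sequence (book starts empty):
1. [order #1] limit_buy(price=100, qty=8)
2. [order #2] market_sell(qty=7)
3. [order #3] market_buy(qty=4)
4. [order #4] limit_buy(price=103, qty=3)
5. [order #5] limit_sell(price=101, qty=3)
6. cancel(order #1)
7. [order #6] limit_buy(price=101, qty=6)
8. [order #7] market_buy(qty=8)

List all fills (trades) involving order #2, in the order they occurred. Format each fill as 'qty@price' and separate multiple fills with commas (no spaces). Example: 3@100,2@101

Answer: 7@100

Derivation:
After op 1 [order #1] limit_buy(price=100, qty=8): fills=none; bids=[#1:8@100] asks=[-]
After op 2 [order #2] market_sell(qty=7): fills=#1x#2:7@100; bids=[#1:1@100] asks=[-]
After op 3 [order #3] market_buy(qty=4): fills=none; bids=[#1:1@100] asks=[-]
After op 4 [order #4] limit_buy(price=103, qty=3): fills=none; bids=[#4:3@103 #1:1@100] asks=[-]
After op 5 [order #5] limit_sell(price=101, qty=3): fills=#4x#5:3@103; bids=[#1:1@100] asks=[-]
After op 6 cancel(order #1): fills=none; bids=[-] asks=[-]
After op 7 [order #6] limit_buy(price=101, qty=6): fills=none; bids=[#6:6@101] asks=[-]
After op 8 [order #7] market_buy(qty=8): fills=none; bids=[#6:6@101] asks=[-]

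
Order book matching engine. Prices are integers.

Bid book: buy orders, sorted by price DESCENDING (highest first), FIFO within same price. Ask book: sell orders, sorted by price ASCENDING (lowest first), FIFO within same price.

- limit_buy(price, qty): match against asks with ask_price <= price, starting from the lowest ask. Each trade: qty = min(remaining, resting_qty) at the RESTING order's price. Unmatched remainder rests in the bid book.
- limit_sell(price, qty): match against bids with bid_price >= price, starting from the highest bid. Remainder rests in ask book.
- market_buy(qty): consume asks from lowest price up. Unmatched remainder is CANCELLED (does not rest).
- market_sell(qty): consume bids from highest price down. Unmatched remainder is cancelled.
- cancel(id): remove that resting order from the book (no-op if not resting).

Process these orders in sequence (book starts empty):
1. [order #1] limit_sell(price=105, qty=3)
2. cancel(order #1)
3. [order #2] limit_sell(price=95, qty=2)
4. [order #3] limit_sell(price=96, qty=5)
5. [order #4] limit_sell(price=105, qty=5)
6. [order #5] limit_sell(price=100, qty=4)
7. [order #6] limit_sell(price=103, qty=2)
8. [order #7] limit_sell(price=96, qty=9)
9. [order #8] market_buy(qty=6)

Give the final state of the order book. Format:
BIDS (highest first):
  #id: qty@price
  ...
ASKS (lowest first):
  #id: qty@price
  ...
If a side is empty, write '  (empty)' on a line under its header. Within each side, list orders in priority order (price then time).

After op 1 [order #1] limit_sell(price=105, qty=3): fills=none; bids=[-] asks=[#1:3@105]
After op 2 cancel(order #1): fills=none; bids=[-] asks=[-]
After op 3 [order #2] limit_sell(price=95, qty=2): fills=none; bids=[-] asks=[#2:2@95]
After op 4 [order #3] limit_sell(price=96, qty=5): fills=none; bids=[-] asks=[#2:2@95 #3:5@96]
After op 5 [order #4] limit_sell(price=105, qty=5): fills=none; bids=[-] asks=[#2:2@95 #3:5@96 #4:5@105]
After op 6 [order #5] limit_sell(price=100, qty=4): fills=none; bids=[-] asks=[#2:2@95 #3:5@96 #5:4@100 #4:5@105]
After op 7 [order #6] limit_sell(price=103, qty=2): fills=none; bids=[-] asks=[#2:2@95 #3:5@96 #5:4@100 #6:2@103 #4:5@105]
After op 8 [order #7] limit_sell(price=96, qty=9): fills=none; bids=[-] asks=[#2:2@95 #3:5@96 #7:9@96 #5:4@100 #6:2@103 #4:5@105]
After op 9 [order #8] market_buy(qty=6): fills=#8x#2:2@95 #8x#3:4@96; bids=[-] asks=[#3:1@96 #7:9@96 #5:4@100 #6:2@103 #4:5@105]

Answer: BIDS (highest first):
  (empty)
ASKS (lowest first):
  #3: 1@96
  #7: 9@96
  #5: 4@100
  #6: 2@103
  #4: 5@105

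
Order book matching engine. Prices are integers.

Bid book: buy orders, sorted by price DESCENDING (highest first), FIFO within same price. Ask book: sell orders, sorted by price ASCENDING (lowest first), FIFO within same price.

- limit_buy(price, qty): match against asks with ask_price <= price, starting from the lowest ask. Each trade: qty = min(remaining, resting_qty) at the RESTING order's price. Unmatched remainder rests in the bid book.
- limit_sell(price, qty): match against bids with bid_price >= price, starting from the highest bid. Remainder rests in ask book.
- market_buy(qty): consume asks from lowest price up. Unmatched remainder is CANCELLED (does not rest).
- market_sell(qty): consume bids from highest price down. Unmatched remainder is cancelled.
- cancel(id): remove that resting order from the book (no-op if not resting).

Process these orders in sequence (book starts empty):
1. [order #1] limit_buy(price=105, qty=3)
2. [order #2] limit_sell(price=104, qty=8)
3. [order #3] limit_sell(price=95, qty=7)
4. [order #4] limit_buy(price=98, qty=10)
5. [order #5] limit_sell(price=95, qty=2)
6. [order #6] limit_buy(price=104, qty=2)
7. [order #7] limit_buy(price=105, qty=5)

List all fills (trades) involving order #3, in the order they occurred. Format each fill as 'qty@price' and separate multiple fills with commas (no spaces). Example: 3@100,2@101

Answer: 7@95

Derivation:
After op 1 [order #1] limit_buy(price=105, qty=3): fills=none; bids=[#1:3@105] asks=[-]
After op 2 [order #2] limit_sell(price=104, qty=8): fills=#1x#2:3@105; bids=[-] asks=[#2:5@104]
After op 3 [order #3] limit_sell(price=95, qty=7): fills=none; bids=[-] asks=[#3:7@95 #2:5@104]
After op 4 [order #4] limit_buy(price=98, qty=10): fills=#4x#3:7@95; bids=[#4:3@98] asks=[#2:5@104]
After op 5 [order #5] limit_sell(price=95, qty=2): fills=#4x#5:2@98; bids=[#4:1@98] asks=[#2:5@104]
After op 6 [order #6] limit_buy(price=104, qty=2): fills=#6x#2:2@104; bids=[#4:1@98] asks=[#2:3@104]
After op 7 [order #7] limit_buy(price=105, qty=5): fills=#7x#2:3@104; bids=[#7:2@105 #4:1@98] asks=[-]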